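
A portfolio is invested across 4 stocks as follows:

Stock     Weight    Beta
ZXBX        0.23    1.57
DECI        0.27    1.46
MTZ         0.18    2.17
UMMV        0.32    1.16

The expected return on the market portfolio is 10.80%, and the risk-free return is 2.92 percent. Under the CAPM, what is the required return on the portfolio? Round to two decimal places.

14.87%

β_P = Σ w_i β_i = 0.23×1.57 + 0.27×1.46 + 0.18×2.17 + 0.32×1.16 = 1.5171
MRP = 10.80% − 2.92% = 7.88%
E(R_P) = R_f + β_P × MRP = 2.92% + 1.5171 × 7.88% = 14.87%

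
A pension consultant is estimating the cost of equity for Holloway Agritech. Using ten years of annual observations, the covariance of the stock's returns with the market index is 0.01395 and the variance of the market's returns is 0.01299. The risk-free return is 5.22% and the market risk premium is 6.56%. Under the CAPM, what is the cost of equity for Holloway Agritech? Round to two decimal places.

12.26%

β = Cov(R_i, R_m) / Var(R_m) = 0.01395 / 0.01299 = 1.0739
E(R) = R_f + β × MRP = 5.22% + 1.0739 × 6.56% = 12.26%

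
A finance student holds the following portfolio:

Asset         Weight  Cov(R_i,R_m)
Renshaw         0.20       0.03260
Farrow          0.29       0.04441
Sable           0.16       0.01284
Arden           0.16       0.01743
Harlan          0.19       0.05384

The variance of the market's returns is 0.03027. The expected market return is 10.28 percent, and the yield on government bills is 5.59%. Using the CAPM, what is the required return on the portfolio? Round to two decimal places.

β_Renshaw = 0.03260 / 0.03027 = 1.0770
β_Farrow = 0.04441 / 0.03027 = 1.4671
β_Sable = 0.01284 / 0.03027 = 0.4242
β_Arden = 0.01743 / 0.03027 = 0.5758
β_Harlan = 0.05384 / 0.03027 = 1.7787
β_P = Σ w_i β_i = 0.20×1.0770 + 0.29×1.4671 + 0.16×0.4242 + 0.16×0.5758 + 0.19×1.7787 = 1.1388
MRP = 10.28% − 5.59% = 4.69%
E(R_P) = R_f + β_P × MRP = 5.59% + 1.1388 × 4.69% = 10.93%

10.93%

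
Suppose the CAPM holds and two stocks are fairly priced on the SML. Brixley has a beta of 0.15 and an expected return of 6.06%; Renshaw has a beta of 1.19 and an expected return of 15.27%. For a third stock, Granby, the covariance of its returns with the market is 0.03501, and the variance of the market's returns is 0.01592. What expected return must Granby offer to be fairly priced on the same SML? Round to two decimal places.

24.21%

MRP = (15.27% − 6.06%) / (1.19 − 0.15) = 8.8558%
R_f = 6.06% − 0.15 × 8.8558% = 4.7316%
β_Granby = Cov / Var(R_m) = 0.03501 / 0.01592 = 2.1991
E(R_Granby) = R_f + β × MRP = 4.7316% + 2.1991 × 8.8558% = 24.21%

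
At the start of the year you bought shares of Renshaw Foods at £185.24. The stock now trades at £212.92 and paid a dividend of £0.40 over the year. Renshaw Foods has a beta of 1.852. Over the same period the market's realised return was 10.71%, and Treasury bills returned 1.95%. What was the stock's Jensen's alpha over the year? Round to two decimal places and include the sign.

Realised HPR = (P1 + D1 − P0) / P0 = (212.92 + 0.40 − 185.24) / 185.24 = 28.08 / 185.24 = 15.1587%
MRP = 10.71% − 1.95% = 8.76%
CAPM required = R_f + β·MRP = 1.95% + 1.852 × 8.76% = 18.17352%
α = realised − required = 15.1587% − 18.17352% = -3.01%

-3.01%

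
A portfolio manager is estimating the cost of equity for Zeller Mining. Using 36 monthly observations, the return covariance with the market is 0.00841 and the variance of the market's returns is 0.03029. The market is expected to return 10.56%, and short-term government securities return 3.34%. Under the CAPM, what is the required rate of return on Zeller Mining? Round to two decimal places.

5.34%

β = Cov(R_i, R_m) / Var(R_m) = 0.00841 / 0.03029 = 0.2776
MRP = 10.56% − 3.34% = 7.22%
E(R) = R_f + β × MRP = 3.34% + 0.2776 × 7.22% = 5.34%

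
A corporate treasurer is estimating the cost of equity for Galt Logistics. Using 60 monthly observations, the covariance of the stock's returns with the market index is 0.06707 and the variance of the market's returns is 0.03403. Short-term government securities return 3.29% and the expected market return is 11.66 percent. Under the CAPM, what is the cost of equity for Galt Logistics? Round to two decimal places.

19.79%

β = Cov(R_i, R_m) / Var(R_m) = 0.06707 / 0.03403 = 1.9709
MRP = 11.66% − 3.29% = 8.37%
E(R) = R_f + β × MRP = 3.29% + 1.9709 × 8.37% = 19.79%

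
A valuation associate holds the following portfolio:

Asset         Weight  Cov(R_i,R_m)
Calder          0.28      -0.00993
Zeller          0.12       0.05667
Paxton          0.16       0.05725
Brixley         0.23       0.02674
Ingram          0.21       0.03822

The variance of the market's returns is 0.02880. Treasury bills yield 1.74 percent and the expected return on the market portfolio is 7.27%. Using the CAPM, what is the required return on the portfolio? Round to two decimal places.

6.99%

β_Calder = -0.00993 / 0.02880 = -0.3448
β_Zeller = 0.05667 / 0.02880 = 1.9677
β_Paxton = 0.05725 / 0.02880 = 1.9878
β_Brixley = 0.02674 / 0.02880 = 0.9285
β_Ingram = 0.03822 / 0.02880 = 1.3271
β_P = Σ w_i β_i = 0.28×-0.3448 + 0.12×1.9677 + 0.16×1.9878 + 0.23×0.9285 + 0.21×1.3271 = 0.9499
MRP = 7.27% − 1.74% = 5.53%
E(R_P) = R_f + β_P × MRP = 1.74% + 0.9499 × 5.53% = 6.99%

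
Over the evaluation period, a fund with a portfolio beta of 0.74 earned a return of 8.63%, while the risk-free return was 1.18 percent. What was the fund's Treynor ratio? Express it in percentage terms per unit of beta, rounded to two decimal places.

Treynor = (R_P − R_f) / β_P = (8.63% − 1.18%) / 0.7400 = 7.45% / 0.7400 = 10.07%

10.07%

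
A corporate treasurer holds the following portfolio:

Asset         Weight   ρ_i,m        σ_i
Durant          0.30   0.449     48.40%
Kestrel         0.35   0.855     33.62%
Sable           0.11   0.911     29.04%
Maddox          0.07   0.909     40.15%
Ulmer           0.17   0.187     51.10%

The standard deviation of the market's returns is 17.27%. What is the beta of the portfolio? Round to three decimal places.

1.371

β_Durant = 0.449 × 48.40% / 17.27% = 1.2583
β_Kestrel = 0.855 × 33.62% / 17.27% = 1.6645
β_Sable = 0.911 × 29.04% / 17.27% = 1.5319
β_Maddox = 0.909 × 40.15% / 17.27% = 2.1133
β_Ulmer = 0.187 × 51.10% / 17.27% = 0.5533
β_P = Σ w_i β_i = 0.30×1.2583 + 0.35×1.6645 + 0.11×1.5319 + 0.07×2.1133 + 0.17×0.5533 = 1.3706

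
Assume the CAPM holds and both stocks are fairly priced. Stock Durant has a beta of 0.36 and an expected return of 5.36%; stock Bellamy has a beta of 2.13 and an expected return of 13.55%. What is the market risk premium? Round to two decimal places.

4.63%

Both satisfy E(R) = R_f + β·MRP, so the slope of the SML is
MRP = (13.55% − 5.36%) / (2.13 − 0.36) = 8.19% / 1.77 = 4.6271%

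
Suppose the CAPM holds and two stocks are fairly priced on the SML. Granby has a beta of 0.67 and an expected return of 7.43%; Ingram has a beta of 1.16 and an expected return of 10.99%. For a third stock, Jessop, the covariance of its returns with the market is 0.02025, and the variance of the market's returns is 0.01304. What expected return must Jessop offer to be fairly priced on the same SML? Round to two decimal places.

MRP = (10.99% − 7.43%) / (1.16 − 0.67) = 7.2653%
R_f = 7.43% − 0.67 × 7.2653% = 2.5622%
β_Jessop = Cov / Var(R_m) = 0.02025 / 0.01304 = 1.5529
E(R_Jessop) = R_f + β × MRP = 2.5622% + 1.5529 × 7.2653% = 13.84%

13.84%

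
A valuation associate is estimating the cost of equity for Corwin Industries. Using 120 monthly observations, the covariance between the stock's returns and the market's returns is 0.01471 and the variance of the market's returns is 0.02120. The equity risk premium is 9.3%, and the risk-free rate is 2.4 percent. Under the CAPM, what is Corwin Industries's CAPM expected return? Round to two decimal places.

8.85%

β = Cov(R_i, R_m) / Var(R_m) = 0.01471 / 0.02120 = 0.6939
E(R) = R_f + β × MRP = 2.4% + 0.6939 × 9.3% = 8.85%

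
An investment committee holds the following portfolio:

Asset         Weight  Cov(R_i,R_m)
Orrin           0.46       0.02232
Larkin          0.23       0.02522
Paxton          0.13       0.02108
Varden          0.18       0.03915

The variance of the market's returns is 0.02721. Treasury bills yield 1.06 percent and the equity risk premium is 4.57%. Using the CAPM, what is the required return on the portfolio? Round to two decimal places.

5.40%

β_Orrin = 0.02232 / 0.02721 = 0.8203
β_Larkin = 0.02522 / 0.02721 = 0.9269
β_Paxton = 0.02108 / 0.02721 = 0.7747
β_Varden = 0.03915 / 0.02721 = 1.4388
β_P = Σ w_i β_i = 0.46×0.8203 + 0.23×0.9269 + 0.13×0.7747 + 0.18×1.4388 = 0.9502
E(R_P) = R_f + β_P × MRP = 1.06% + 0.9502 × 4.57% = 5.40%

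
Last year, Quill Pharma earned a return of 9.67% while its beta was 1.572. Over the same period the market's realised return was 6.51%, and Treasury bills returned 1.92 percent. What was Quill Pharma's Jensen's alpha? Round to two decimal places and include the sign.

+0.53%

Market excess return = 6.51% − 1.92% = 4.59%
CAPM benchmark = R_f + β(R_m − R_f) = 1.92% + 1.572 × 4.59% = 9.13548%
α = actual − benchmark = 9.67% − 9.13548% = +0.53%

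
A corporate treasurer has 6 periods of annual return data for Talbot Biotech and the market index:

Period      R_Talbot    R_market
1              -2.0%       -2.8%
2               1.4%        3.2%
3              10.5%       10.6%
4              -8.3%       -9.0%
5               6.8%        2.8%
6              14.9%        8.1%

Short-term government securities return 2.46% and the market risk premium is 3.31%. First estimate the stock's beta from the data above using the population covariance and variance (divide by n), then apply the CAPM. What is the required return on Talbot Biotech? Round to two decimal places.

Mean R_i = (-2.0 + 1.4 + 10.5 − 8.3 + 6.8 + 14.9) / 6 = 3.8833%
Mean R_m = (-2.8 + 3.2 + 10.6 − 9.0 + 2.8 + 8.1) / 6 = 2.1500%
Σ(R_i − R̄_i)(R_m − R̄_m) = 285.7150  ⇒  Cov = 285.7150 / 6 = 47.6192
Σ(R_m − R̄_m)² = 257.1550  ⇒  Var(R_m) = 257.1550 / 6 = 42.8592
β = Cov / Var(R_m) = 47.6192 / 42.8592 = 1.1111
E(R) = R_f + β × MRP = 2.46% + 1.1111 × 3.31% = 6.14%

6.14%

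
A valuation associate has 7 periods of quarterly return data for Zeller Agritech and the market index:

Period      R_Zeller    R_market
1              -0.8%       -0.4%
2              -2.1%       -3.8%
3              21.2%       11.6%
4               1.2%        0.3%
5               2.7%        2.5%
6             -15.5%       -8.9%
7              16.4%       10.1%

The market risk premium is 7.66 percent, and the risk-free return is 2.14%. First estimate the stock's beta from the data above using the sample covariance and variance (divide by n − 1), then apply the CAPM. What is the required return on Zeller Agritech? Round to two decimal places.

14.84%

Mean R_i = (-0.8 − 2.1 + 21.2 + 1.2 + 2.7 − 15.5 + 16.4) / 7 = 3.3000%
Mean R_m = (-0.4 − 3.8 + 11.6 + 0.3 + 2.5 − 8.9 + 10.1) / 7 = 1.6286%
Σ(R_i − R̄_i)(R_m − R̄_m) = 527.3000  ⇒  Cov = 527.3000 / 6 = 87.8833
Σ(R_m − R̄_m)² = 318.1543  ⇒  Var(R_m) = 318.1543 / 6 = 53.0257
β = Cov / Var(R_m) = 87.8833 / 53.0257 = 1.6574
E(R) = R_f + β × MRP = 2.14% + 1.6574 × 7.66% = 14.84%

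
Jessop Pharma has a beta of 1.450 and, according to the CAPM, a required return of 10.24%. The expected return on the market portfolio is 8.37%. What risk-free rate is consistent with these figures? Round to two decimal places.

4.21%

E(R) = R_f + β(E(R_m) − R_f) = R_f(1 − β) + β·E(R_m)
10.24% = R_f × (1 − 1.450) + 1.450 × 8.37%
10.24% = R_f × -0.450 + 12.13650%
R_f = (10.24% − 12.13650%) / -0.450 = 4.21%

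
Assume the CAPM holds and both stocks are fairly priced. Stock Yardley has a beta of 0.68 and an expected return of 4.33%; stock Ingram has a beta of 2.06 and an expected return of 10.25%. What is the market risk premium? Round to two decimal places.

4.29%

Both satisfy E(R) = R_f + β·MRP, so the slope of the SML is
MRP = (10.25% − 4.33%) / (2.06 − 0.68) = 5.92% / 1.38 = 4.2899%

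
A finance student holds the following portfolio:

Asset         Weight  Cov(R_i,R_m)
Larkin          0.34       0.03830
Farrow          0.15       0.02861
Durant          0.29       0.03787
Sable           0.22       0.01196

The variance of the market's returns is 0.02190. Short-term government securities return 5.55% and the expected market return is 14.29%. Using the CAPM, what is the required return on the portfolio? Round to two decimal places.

β_Larkin = 0.03830 / 0.02190 = 1.7489
β_Farrow = 0.02861 / 0.02190 = 1.3064
β_Durant = 0.03787 / 0.02190 = 1.7292
β_Sable = 0.01196 / 0.02190 = 0.5461
β_P = Σ w_i β_i = 0.34×1.7489 + 0.15×1.3064 + 0.29×1.7292 + 0.22×0.5461 = 1.4122
MRP = 14.29% − 5.55% = 8.74%
E(R_P) = R_f + β_P × MRP = 5.55% + 1.4122 × 8.74% = 17.89%

17.89%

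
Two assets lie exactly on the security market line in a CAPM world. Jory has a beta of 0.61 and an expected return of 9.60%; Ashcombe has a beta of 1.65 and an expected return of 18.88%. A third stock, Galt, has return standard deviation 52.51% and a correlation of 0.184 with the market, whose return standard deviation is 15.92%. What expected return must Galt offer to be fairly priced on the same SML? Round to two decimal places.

MRP = (18.88% − 9.60%) / (1.65 − 0.61) = 8.9231%
R_f = 9.60% − 0.61 × 8.9231% = 4.1569%
β_Galt = ρ·σ_i/σ_m = 0.184 × 52.51 / 15.92 = 0.6069
E(R_Galt) = R_f + β × MRP = 4.1569% + 0.6069 × 8.9231% = 9.57%

9.57%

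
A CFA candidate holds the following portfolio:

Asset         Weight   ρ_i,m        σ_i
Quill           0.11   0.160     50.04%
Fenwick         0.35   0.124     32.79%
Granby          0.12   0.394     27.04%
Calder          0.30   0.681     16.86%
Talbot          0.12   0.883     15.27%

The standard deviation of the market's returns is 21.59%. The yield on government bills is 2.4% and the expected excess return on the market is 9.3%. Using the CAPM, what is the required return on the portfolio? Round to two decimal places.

β_Quill = 0.160 × 50.04% / 21.59% = 0.3708
β_Fenwick = 0.124 × 32.79% / 21.59% = 0.1883
β_Granby = 0.394 × 27.04% / 21.59% = 0.4935
β_Calder = 0.681 × 16.86% / 21.59% = 0.5318
β_Talbot = 0.883 × 15.27% / 21.59% = 0.6245
β_P = Σ w_i β_i = 0.11×0.3708 + 0.35×0.1883 + 0.12×0.4935 + 0.30×0.5318 + 0.12×0.6245 = 0.4004
E(R_P) = R_f + β_P × MRP = 2.4% + 0.4004 × 9.3% = 6.12%

6.12%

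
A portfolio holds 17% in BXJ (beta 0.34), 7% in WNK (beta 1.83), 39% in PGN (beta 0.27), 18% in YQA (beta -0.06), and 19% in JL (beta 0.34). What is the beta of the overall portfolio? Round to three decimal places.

0.345

β_P = Σ w_i β_i = 0.17×0.34 + 0.07×1.83 + 0.39×0.27 + 0.18×-0.06 + 0.19×0.34 = 0.3450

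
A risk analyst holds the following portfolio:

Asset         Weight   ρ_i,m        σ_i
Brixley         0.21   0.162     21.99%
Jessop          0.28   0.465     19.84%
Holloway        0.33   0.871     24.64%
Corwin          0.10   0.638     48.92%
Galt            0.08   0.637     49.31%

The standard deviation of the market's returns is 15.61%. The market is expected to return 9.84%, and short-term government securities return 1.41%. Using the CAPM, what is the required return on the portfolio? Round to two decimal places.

10.08%

β_Brixley = 0.162 × 21.99% / 15.61% = 0.2282
β_Jessop = 0.465 × 19.84% / 15.61% = 0.5910
β_Holloway = 0.871 × 24.64% / 15.61% = 1.3749
β_Corwin = 0.638 × 48.92% / 15.61% = 1.9994
β_Galt = 0.637 × 49.31% / 15.61% = 2.0122
β_P = Σ w_i β_i = 0.21×0.2282 + 0.28×0.5910 + 0.33×1.3749 + 0.10×1.9994 + 0.08×2.0122 = 1.0280
MRP = 9.84% − 1.41% = 8.43%
E(R_P) = R_f + β_P × MRP = 1.41% + 1.0280 × 8.43% = 10.08%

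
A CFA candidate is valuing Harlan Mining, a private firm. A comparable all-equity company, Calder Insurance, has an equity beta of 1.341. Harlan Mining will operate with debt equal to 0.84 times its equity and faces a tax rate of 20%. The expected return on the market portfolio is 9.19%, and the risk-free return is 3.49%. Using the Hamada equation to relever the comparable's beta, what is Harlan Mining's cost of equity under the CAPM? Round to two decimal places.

β_L = β_U × [1 + (1 − t)(D/E)] = 1.341 × [1 + (1 − 0.20) × 0.84]
    = 1.341 × [1 + 0.80 × 0.84] = 1.341 × 1.6720 = 2.2422
MRP = 9.19% − 3.49% = 5.70%
E(R) = R_f + β_L × MRP = 3.49% + 2.2422 × 5.70% = 16.27%

16.27%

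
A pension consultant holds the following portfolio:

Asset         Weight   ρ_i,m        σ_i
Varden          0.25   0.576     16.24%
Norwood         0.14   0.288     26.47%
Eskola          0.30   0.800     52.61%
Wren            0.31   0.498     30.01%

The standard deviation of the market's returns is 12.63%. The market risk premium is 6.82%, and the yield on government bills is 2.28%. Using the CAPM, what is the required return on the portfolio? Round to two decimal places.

β_Varden = 0.576 × 16.24% / 12.63% = 0.7406
β_Norwood = 0.288 × 26.47% / 12.63% = 0.6036
β_Eskola = 0.800 × 52.61% / 12.63% = 3.3324
β_Wren = 0.498 × 30.01% / 12.63% = 1.1833
β_P = Σ w_i β_i = 0.25×0.7406 + 0.14×0.6036 + 0.30×3.3324 + 0.31×1.1833 = 1.6362
E(R_P) = R_f + β_P × MRP = 2.28% + 1.6362 × 6.82% = 13.44%

13.44%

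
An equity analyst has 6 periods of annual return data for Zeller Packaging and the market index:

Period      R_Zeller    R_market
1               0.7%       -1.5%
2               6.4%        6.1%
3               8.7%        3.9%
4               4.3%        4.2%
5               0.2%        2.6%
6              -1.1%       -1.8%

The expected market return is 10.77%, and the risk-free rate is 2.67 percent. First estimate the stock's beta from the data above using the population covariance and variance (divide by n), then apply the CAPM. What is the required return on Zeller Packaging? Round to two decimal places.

Mean R_i = (0.7 + 6.4 + 8.7 + 4.3 + 0.2 − 1.1) / 6 = 3.2000%
Mean R_m = (-1.5 + 6.1 + 3.9 + 4.2 + 2.6 − 1.8) / 6 = 2.2500%
Σ(R_i − R̄_i)(R_m − R̄_m) = 49.2800  ⇒  Cov = 49.2800 / 6 = 8.2133
Σ(R_m − R̄_m)² = 51.9350  ⇒  Var(R_m) = 51.9350 / 6 = 8.6558
β = Cov / Var(R_m) = 8.2133 / 8.6558 = 0.9489
MRP = 10.77% − 2.67% = 8.10%
E(R) = R_f + β × MRP = 2.67% + 0.9489 × 8.10% = 10.36%

10.36%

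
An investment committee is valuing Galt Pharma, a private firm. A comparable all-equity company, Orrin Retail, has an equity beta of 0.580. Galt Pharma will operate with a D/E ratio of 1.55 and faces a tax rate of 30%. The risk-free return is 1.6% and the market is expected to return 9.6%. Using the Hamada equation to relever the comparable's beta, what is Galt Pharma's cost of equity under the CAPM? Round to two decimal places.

11.27%

β_L = β_U × [1 + (1 − t)(D/E)] = 0.580 × [1 + (1 − 0.30) × 1.55]
    = 0.580 × [1 + 0.70 × 1.55] = 0.580 × 2.0850 = 1.2093
MRP = 9.6% − 1.6% = 8.00%
E(R) = R_f + β_L × MRP = 1.6% + 1.2093 × 8.0% = 11.27%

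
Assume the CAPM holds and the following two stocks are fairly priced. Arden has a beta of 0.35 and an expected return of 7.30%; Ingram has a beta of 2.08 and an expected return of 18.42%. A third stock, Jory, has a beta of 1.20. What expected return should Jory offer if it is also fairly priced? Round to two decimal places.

MRP (SML slope) = (18.42% − 7.30%) / (2.08 − 0.35) = 11.12% / 1.73 = 6.4277%
R_f (intercept) = 7.30% − 0.35 × 6.4277% = 5.0503%
E(R_Jory) = R_f + β × MRP = 5.0503% + 1.20 × 6.4277% = 12.76%

12.76%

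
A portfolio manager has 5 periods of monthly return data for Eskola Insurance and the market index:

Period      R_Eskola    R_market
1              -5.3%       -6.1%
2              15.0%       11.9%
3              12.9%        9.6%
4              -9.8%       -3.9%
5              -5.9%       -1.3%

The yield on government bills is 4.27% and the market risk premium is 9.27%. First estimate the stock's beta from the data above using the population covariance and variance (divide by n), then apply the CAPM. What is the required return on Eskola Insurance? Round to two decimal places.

16.99%

Mean R_i = (-5.3 + 15.0 + 12.9 − 9.8 − 5.9) / 5 = 1.3800%
Mean R_m = (-6.1 + 11.9 + 9.6 − 3.9 − 1.3) / 5 = 2.0400%
Σ(R_i − R̄_i)(R_m − R̄_m) = 366.4840  ⇒  Cov = 366.4840 / 5 = 73.2968
Σ(R_m − R̄_m)² = 267.0720  ⇒  Var(R_m) = 267.0720 / 5 = 53.4144
β = Cov / Var(R_m) = 73.2968 / 53.4144 = 1.3722
E(R) = R_f + β × MRP = 4.27% + 1.3722 × 9.27% = 16.99%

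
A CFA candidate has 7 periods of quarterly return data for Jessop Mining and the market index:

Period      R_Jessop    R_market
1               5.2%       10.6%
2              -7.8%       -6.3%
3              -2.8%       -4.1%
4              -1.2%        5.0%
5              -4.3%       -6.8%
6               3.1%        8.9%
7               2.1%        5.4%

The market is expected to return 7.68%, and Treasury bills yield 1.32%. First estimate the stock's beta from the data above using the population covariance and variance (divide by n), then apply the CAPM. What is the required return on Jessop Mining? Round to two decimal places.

5.00%

Mean R_i = (5.2 − 7.8 − 2.8 − 1.2 − 4.3 + 3.1 + 2.1) / 7 = -0.8143%
Mean R_m = (10.6 − 6.3 − 4.1 + 5.0 − 6.8 + 8.9 + 5.4) / 7 = 1.8143%
Σ(R_i − R̄_i)(R_m − R̄_m) = 188.2514  ⇒  Cov = 188.2514 / 7 = 26.8931
Σ(R_m − R̄_m)² = 325.4286  ⇒  Var(R_m) = 325.4286 / 7 = 46.4898
β = Cov / Var(R_m) = 26.8931 / 46.4898 = 0.5785
MRP = 7.68% − 1.32% = 6.36%
E(R) = R_f + β × MRP = 1.32% + 0.5785 × 6.36% = 5.00%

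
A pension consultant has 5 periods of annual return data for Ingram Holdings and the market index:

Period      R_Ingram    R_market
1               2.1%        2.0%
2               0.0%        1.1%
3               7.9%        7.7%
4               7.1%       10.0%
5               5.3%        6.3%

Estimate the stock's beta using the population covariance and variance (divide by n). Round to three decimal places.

0.838

Mean R_i = (2.1 + 0.0 + 7.9 + 7.1 + 5.3) / 5 = 4.4800%
Mean R_m = (2.0 + 1.1 + 7.7 + 10.0 + 6.3) / 5 = 5.4200%
Σ(R_i − R̄_i)(R_m − R̄_m) = 48.0120  ⇒  Cov = 48.0120 / 5 = 9.6024
Σ(R_m − R̄_m)² = 57.3080  ⇒  Var(R_m) = 57.3080 / 5 = 11.4616
β = Cov / Var(R_m) = 9.6024 / 11.4616 = 0.8378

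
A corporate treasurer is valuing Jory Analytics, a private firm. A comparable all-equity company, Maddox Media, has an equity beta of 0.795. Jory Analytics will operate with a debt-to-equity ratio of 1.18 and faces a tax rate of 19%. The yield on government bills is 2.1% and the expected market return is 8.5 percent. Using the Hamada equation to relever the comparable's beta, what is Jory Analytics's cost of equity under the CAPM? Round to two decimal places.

β_L = β_U × [1 + (1 − t)(D/E)] = 0.795 × [1 + (1 − 0.19) × 1.18]
    = 0.795 × [1 + 0.81 × 1.18] = 0.795 × 1.9558 = 1.5549
MRP = 8.5% − 2.1% = 6.40%
E(R) = R_f + β_L × MRP = 2.1% + 1.5549 × 6.4% = 12.05%

12.05%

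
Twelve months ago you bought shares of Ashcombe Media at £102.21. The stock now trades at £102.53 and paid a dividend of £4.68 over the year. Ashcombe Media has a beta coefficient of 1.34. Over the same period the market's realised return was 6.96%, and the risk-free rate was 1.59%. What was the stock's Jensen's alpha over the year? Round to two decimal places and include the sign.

-3.89%

Realised HPR = (P1 + D1 − P0) / P0 = (102.53 + 4.68 − 102.21) / 102.21 = 5.00 / 102.21 = 4.8919%
MRP = 6.96% − 1.59% = 5.37%
CAPM required = R_f + β·MRP = 1.59% + 1.34 × 5.37% = 8.7858%
α = realised − required = 4.8919% − 8.7858% = -3.89%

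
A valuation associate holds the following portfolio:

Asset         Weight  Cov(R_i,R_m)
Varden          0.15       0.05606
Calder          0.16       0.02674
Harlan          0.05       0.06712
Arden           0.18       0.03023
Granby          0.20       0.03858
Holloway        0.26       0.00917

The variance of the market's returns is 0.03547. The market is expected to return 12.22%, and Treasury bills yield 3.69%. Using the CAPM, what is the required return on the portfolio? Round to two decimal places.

β_Varden = 0.05606 / 0.03547 = 1.5805
β_Calder = 0.02674 / 0.03547 = 0.7539
β_Harlan = 0.06712 / 0.03547 = 1.8923
β_Arden = 0.03023 / 0.03547 = 0.8523
β_Granby = 0.03858 / 0.03547 = 1.0877
β_Holloway = 0.00917 / 0.03547 = 0.2585
β_P = Σ w_i β_i = 0.15×1.5805 + 0.16×0.7539 + 0.05×1.8923 + 0.18×0.8523 + 0.20×1.0877 + 0.26×0.2585 = 0.8905
MRP = 12.22% − 3.69% = 8.53%
E(R_P) = R_f + β_P × MRP = 3.69% + 0.8905 × 8.53% = 11.29%

11.29%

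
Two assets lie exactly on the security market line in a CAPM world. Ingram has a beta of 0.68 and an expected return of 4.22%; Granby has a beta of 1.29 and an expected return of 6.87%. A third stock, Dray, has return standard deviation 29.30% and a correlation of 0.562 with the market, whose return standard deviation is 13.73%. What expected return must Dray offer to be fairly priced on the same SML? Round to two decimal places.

MRP = (6.87% − 4.22%) / (1.29 − 0.68) = 4.3443%
R_f = 4.22% − 0.68 × 4.3443% = 1.2659%
β_Dray = ρ·σ_i/σ_m = 0.562 × 29.30 / 13.73 = 1.1993
E(R_Dray) = R_f + β × MRP = 1.2659% + 1.1993 × 4.3443% = 6.48%

6.48%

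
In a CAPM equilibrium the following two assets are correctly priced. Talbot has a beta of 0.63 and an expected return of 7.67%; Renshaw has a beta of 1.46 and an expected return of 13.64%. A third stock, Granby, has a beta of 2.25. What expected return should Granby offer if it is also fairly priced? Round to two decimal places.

19.32%

MRP (SML slope) = (13.64% − 7.67%) / (1.46 − 0.63) = 5.97% / 0.83 = 7.1928%
R_f (intercept) = 7.67% − 0.63 × 7.1928% = 3.1385%
E(R_Granby) = R_f + β × MRP = 3.1385% + 2.25 × 7.1928% = 19.32%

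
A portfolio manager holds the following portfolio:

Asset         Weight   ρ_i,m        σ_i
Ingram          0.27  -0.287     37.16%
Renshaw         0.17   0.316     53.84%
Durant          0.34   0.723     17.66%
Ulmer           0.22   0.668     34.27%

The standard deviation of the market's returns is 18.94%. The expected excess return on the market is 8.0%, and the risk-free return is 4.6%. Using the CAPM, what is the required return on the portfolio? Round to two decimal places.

β_Ingram = -0.287 × 37.16% / 18.94% = -0.5631
β_Renshaw = 0.316 × 53.84% / 18.94% = 0.8983
β_Durant = 0.723 × 17.66% / 18.94% = 0.6741
β_Ulmer = 0.668 × 34.27% / 18.94% = 1.2087
β_P = Σ w_i β_i = 0.27×-0.5631 + 0.17×0.8983 + 0.34×0.6741 + 0.22×1.2087 = 0.4958
E(R_P) = R_f + β_P × MRP = 4.6% + 0.4958 × 8.0% = 8.57%

8.57%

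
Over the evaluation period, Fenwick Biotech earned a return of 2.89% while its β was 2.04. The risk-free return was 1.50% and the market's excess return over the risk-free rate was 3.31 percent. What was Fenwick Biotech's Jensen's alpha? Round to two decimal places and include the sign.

-5.36%

CAPM benchmark = R_f + β(R_m − R_f) = 1.50% + 2.04 × 3.31% = 8.2524%
α = actual − benchmark = 2.89% − 8.2524% = -5.36%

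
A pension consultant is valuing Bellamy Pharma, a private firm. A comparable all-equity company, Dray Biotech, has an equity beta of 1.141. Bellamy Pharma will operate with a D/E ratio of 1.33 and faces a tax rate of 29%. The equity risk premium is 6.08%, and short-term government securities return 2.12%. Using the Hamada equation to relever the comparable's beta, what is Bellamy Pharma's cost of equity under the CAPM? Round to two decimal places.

β_L = β_U × [1 + (1 − t)(D/E)] = 1.141 × [1 + (1 − 0.29) × 1.33]
    = 1.141 × [1 + 0.71 × 1.33] = 1.141 × 1.9443 = 2.2184
E(R) = R_f + β_L × MRP = 2.12% + 2.2184 × 6.08% = 15.61%

15.61%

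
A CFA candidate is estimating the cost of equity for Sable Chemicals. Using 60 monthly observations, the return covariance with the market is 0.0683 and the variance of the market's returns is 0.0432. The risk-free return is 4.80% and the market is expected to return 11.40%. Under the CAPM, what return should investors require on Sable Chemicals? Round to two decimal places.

15.23%

β = Cov(R_i, R_m) / Var(R_m) = 0.0683 / 0.0432 = 1.5810
MRP = 11.40% − 4.80% = 6.60%
E(R) = R_f + β × MRP = 4.80% + 1.5810 × 6.60% = 15.23%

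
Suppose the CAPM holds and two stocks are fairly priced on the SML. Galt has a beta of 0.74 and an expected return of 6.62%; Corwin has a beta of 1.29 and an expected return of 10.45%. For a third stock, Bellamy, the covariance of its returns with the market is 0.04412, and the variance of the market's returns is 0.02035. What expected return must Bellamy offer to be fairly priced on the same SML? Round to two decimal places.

MRP = (10.45% − 6.62%) / (1.29 − 0.74) = 6.9636%
R_f = 6.62% − 0.74 × 6.9636% = 1.4669%
β_Bellamy = Cov / Var(R_m) = 0.04412 / 0.02035 = 2.1681
E(R_Bellamy) = R_f + β × MRP = 1.4669% + 2.1681 × 6.9636% = 16.56%

16.56%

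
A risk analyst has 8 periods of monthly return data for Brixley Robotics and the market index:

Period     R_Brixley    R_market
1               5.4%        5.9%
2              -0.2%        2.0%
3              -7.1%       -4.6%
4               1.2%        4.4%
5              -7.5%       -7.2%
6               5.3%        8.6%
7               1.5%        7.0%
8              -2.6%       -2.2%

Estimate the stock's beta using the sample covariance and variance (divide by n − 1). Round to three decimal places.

0.818

Mean R_i = (5.4 − 0.2 − 7.1 + 1.2 − 7.5 + 5.3 + 1.5 − 2.6) / 8 = -0.5000%
Mean R_m = (5.9 + 2.0 − 4.6 + 4.4 − 7.2 + 8.6 + 7.0 − 2.2) / 8 = 1.7375%
Σ(R_i − R̄_i)(R_m − R̄_m) = 192.1500  ⇒  Cov = 192.1500 / 7 = 27.4500
Σ(R_m − R̄_m)² = 234.8188  ⇒  Var(R_m) = 234.8188 / 7 = 33.5455
β = Cov / Var(R_m) = 27.4500 / 33.5455 = 0.8183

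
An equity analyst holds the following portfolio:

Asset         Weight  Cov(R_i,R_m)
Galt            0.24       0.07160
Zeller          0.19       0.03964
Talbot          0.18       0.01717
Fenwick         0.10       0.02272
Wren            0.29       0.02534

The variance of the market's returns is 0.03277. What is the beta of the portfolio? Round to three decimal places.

β_Galt = 0.07160 / 0.03277 = 2.1849
β_Zeller = 0.03964 / 0.03277 = 1.2096
β_Talbot = 0.01717 / 0.03277 = 0.5240
β_Fenwick = 0.02272 / 0.03277 = 0.6933
β_Wren = 0.02534 / 0.03277 = 0.7733
β_P = Σ w_i β_i = 0.24×2.1849 + 0.19×1.2096 + 0.18×0.5240 + 0.10×0.6933 + 0.29×0.7733 = 1.1421

1.142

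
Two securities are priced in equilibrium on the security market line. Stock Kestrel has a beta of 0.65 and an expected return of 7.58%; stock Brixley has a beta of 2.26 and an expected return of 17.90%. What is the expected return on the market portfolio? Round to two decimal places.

Both satisfy E(R) = R_f + β·MRP, so the slope of the SML is
MRP = (17.90% − 7.58%) / (2.26 − 0.65) = 10.32% / 1.61 = 6.4099%
R_f = E(R_Kestrel) − β_Kestrel·MRP = 7.58% − 0.65 × 6.4099% = 3.4136%
E(R_m) = R_f + MRP = 3.4136% + 6.4099% = 9.82%

9.82%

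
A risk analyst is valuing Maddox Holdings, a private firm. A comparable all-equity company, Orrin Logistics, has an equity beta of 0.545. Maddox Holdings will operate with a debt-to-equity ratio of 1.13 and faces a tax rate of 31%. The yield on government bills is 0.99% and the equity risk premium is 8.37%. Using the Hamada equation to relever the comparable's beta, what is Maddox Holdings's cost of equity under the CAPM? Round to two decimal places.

9.11%

β_L = β_U × [1 + (1 − t)(D/E)] = 0.545 × [1 + (1 − 0.31) × 1.13]
    = 0.545 × [1 + 0.69 × 1.13] = 0.545 × 1.7797 = 0.9699
E(R) = R_f + β_L × MRP = 0.99% + 0.9699 × 8.37% = 9.11%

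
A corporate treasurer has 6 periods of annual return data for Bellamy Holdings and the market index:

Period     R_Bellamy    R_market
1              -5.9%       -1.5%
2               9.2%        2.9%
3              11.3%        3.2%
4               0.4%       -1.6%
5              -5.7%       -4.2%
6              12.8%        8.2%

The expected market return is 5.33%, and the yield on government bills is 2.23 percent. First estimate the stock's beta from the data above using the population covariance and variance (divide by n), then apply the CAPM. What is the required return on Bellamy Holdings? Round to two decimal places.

7.62%

Mean R_i = (-5.9 + 9.2 + 11.3 + 0.4 − 5.7 + 12.8) / 6 = 3.6833%
Mean R_m = (-1.5 + 2.9 + 3.2 − 1.6 − 4.2 + 8.2) / 6 = 1.1667%
Σ(R_i − R̄_i)(R_m − R̄_m) = 174.1667  ⇒  Cov = 174.1667 / 6 = 29.0278
Σ(R_m − R̄_m)² = 100.1733  ⇒  Var(R_m) = 100.1733 / 6 = 16.6956
β = Cov / Var(R_m) = 29.0278 / 16.6956 = 1.7386
MRP = 5.33% − 2.23% = 3.10%
E(R) = R_f + β × MRP = 2.23% + 1.7386 × 3.10% = 7.62%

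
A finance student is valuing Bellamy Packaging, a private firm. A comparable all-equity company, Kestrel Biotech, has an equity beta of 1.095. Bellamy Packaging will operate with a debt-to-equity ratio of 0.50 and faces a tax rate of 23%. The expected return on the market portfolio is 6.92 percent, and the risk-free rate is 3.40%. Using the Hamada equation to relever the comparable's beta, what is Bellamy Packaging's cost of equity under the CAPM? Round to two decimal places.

8.74%

β_L = β_U × [1 + (1 − t)(D/E)] = 1.095 × [1 + (1 − 0.23) × 0.50]
    = 1.095 × [1 + 0.77 × 0.50] = 1.095 × 1.3850 = 1.5166
MRP = 6.92% − 3.40% = 3.52%
E(R) = R_f + β_L × MRP = 3.40% + 1.5166 × 3.52% = 8.74%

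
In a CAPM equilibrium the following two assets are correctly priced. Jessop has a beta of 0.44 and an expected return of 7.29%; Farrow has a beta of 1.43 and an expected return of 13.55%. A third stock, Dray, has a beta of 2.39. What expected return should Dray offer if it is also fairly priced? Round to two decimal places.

MRP (SML slope) = (13.55% − 7.29%) / (1.43 − 0.44) = 6.26% / 0.99 = 6.3232%
R_f (intercept) = 7.29% − 0.44 × 6.3232% = 4.5078%
E(R_Dray) = R_f + β × MRP = 4.5078% + 2.39 × 6.3232% = 19.62%

19.62%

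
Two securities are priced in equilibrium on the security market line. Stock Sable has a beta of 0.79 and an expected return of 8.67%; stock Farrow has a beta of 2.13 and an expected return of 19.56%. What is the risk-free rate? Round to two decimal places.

2.25%

Both satisfy E(R) = R_f + β·MRP, so the slope of the SML is
MRP = (19.56% − 8.67%) / (2.13 − 0.79) = 10.89% / 1.34 = 8.1269%
R_f = E(R_Sable) − β_Sable·MRP = 8.67% − 0.79 × 8.1269% = 2.2497%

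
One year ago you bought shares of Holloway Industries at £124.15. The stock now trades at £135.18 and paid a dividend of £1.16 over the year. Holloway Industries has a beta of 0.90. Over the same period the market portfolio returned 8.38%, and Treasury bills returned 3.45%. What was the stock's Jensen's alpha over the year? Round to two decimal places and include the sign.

+1.93%

Realised HPR = (P1 + D1 − P0) / P0 = (135.18 + 1.16 − 124.15) / 124.15 = 12.19 / 124.15 = 9.8188%
MRP = 8.38% − 3.45% = 4.93%
CAPM required = R_f + β·MRP = 3.45% + 0.90 × 4.93% = 7.8870%
α = realised − required = 9.8188% − 7.8870% = +1.93%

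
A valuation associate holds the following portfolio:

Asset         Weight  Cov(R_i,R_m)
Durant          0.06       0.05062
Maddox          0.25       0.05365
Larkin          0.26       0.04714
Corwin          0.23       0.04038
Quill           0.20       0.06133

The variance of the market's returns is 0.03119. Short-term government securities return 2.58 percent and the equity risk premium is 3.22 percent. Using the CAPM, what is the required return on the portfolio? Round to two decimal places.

7.77%

β_Durant = 0.05062 / 0.03119 = 1.6230
β_Maddox = 0.05365 / 0.03119 = 1.7201
β_Larkin = 0.04714 / 0.03119 = 1.5114
β_Corwin = 0.04038 / 0.03119 = 1.2946
β_Quill = 0.06133 / 0.03119 = 1.9663
β_P = Σ w_i β_i = 0.06×1.6230 + 0.25×1.7201 + 0.26×1.5114 + 0.23×1.2946 + 0.20×1.9663 = 1.6114
E(R_P) = R_f + β_P × MRP = 2.58% + 1.6114 × 3.22% = 7.77%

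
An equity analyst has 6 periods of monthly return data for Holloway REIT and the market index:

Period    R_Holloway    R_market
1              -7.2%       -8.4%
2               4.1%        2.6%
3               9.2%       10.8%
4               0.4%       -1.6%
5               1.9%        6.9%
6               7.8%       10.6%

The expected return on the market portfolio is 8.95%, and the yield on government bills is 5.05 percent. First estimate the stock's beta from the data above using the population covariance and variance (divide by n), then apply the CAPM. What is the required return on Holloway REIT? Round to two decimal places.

Mean R_i = (-7.2 + 4.1 + 9.2 + 0.4 + 1.9 + 7.8) / 6 = 2.7000%
Mean R_m = (-8.4 + 2.6 + 10.8 − 1.6 + 6.9 + 10.6) / 6 = 3.4833%
Σ(R_i − R̄_i)(R_m − R̄_m) = 209.2200  ⇒  Cov = 209.2200 / 6 = 34.8700
Σ(R_m − R̄_m)² = 283.6883  ⇒  Var(R_m) = 283.6883 / 6 = 47.2814
β = Cov / Var(R_m) = 34.8700 / 47.2814 = 0.7375
MRP = 8.95% − 5.05% = 3.90%
E(R) = R_f + β × MRP = 5.05% + 0.7375 × 3.90% = 7.93%

7.93%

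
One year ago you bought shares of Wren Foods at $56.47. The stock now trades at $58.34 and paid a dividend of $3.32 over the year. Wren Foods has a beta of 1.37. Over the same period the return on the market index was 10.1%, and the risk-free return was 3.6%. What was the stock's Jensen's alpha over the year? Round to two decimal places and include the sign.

-3.31%

Realised HPR = (P1 + D1 − P0) / P0 = (58.34 + 3.32 − 56.47) / 56.47 = 5.19 / 56.47 = 9.1907%
MRP = 10.1% − 3.6% = 6.50%
CAPM required = R_f + β·MRP = 3.6% + 1.37 × 6.5% = 12.5050%
α = realised − required = 9.1907% − 12.5050% = -3.31%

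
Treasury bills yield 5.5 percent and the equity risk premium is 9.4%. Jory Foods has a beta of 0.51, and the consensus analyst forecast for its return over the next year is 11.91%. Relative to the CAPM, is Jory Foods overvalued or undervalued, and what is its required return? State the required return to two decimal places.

Required return = R_f + β·MRP = 5.5% + 0.51 × 9.4% = 10.29%
Forecast 11.91% > required 10.29% → the stock plots above the SML → undervalued.

Undervalued; required return 10.29%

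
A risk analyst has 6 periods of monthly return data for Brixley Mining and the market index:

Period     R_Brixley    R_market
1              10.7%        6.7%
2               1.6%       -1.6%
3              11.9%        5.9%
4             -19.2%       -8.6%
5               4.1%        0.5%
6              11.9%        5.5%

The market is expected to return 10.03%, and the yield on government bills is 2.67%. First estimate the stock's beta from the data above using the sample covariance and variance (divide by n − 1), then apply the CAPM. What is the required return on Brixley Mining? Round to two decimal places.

17.08%

Mean R_i = (10.7 + 1.6 + 11.9 − 19.2 + 4.1 + 11.9) / 6 = 3.5000%
Mean R_m = (6.7 − 1.6 + 5.9 − 8.6 + 0.5 + 5.5) / 6 = 1.4000%
Σ(R_i − R̄_i)(R_m − R̄_m) = 342.5600  ⇒  Cov = 342.5600 / 5 = 68.5120
Σ(R_m − R̄_m)² = 174.9600  ⇒  Var(R_m) = 174.9600 / 5 = 34.9920
β = Cov / Var(R_m) = 68.5120 / 34.9920 = 1.9579
MRP = 10.03% − 2.67% = 7.36%
E(R) = R_f + β × MRP = 2.67% + 1.9579 × 7.36% = 17.08%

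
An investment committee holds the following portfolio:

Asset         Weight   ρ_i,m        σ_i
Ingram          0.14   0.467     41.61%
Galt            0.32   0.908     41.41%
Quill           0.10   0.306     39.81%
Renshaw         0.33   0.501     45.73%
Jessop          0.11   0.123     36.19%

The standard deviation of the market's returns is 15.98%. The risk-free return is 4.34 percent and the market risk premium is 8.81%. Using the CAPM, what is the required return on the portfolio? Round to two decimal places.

17.58%

β_Ingram = 0.467 × 41.61% / 15.98% = 1.2160
β_Galt = 0.908 × 41.41% / 15.98% = 2.3530
β_Quill = 0.306 × 39.81% / 15.98% = 0.7623
β_Renshaw = 0.501 × 45.73% / 15.98% = 1.4337
β_Jessop = 0.123 × 36.19% / 15.98% = 0.2786
β_P = Σ w_i β_i = 0.14×1.2160 + 0.32×2.3530 + 0.10×0.7623 + 0.33×1.4337 + 0.11×0.2786 = 1.5032
E(R_P) = R_f + β_P × MRP = 4.34% + 1.5032 × 8.81% = 17.58%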